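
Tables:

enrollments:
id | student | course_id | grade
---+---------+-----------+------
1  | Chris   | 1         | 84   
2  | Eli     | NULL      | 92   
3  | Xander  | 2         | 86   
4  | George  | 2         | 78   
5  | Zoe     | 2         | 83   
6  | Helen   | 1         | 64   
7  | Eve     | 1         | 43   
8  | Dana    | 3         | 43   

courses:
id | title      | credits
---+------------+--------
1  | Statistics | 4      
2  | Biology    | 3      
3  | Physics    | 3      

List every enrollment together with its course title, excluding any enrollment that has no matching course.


INNER JOIN keeps only enrollments rows whose course_id matches an id in courses. Walk through each enrollment:
  - enrollment 1 (Chris): course_id=1 -> matches Statistics
  - enrollment 2 (Eli): course_id=NULL, no match -> dropped
  - enrollment 3 (Xander): course_id=2 -> matches Biology
  - enrollment 4 (George): course_id=2 -> matches Biology
  - enrollment 5 (Zoe): course_id=2 -> matches Biology
  - enrollment 6 (Helen): course_id=1 -> matches Statistics
  - enrollment 7 (Eve): course_id=1 -> matches Statistics
  - enrollment 8 (Dana): course_id=3 -> matches Physics
So 1 of 8 rows is dropped.

SQL:
SELECT a.student, b.title AS course
FROM enrollments a
INNER JOIN courses b ON a.course_id = b.id

Result:
student | course    
--------+-----------
Chris   | Statistics
Xander  | Biology   
George  | Biology   
Zoe     | Biology   
Helen   | Statistics
Eve     | Statistics
Dana    | Physics   


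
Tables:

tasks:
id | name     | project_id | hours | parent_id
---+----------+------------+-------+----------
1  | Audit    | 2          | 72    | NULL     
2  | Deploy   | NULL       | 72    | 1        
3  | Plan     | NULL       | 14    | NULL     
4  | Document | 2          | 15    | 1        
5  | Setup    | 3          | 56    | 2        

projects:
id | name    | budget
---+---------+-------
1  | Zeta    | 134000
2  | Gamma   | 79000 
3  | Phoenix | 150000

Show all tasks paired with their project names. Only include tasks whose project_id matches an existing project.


INNER JOIN keeps only tasks rows whose project_id matches an id in projects. Walk through each task:
  - task 1 (Audit): project_id=2 -> matches Gamma
  - task 2 (Deploy): project_id=NULL, no match -> dropped
  - task 3 (Plan): project_id=NULL, no match -> dropped
  - task 4 (Document): project_id=2 -> matches Gamma
  - task 5 (Setup): project_id=3 -> matches Phoenix
So 2 of 5 rows are dropped.

SQL:
SELECT a.name, b.name AS project
FROM tasks a
INNER JOIN projects b ON a.project_id = b.id

Result:
name     | project
---------+--------
Audit    | Gamma  
Document | Gamma  
Setup    | Phoenix


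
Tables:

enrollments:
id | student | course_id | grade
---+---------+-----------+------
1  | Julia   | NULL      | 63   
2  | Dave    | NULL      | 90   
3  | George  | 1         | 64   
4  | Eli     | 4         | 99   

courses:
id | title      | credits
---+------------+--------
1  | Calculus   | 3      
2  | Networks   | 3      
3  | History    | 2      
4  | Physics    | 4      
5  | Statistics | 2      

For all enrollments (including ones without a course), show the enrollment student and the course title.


LEFT JOIN keeps every row from enrollments (the left table); where course_id has no match in courses, the course columns become NULL. Walk through each enrollment:
  - enrollment 1 (Julia): course_id=NULL, no match -> kept with NULL
  - enrollment 2 (Dave): course_id=NULL, no match -> kept with NULL
  - enrollment 3 (George): course_id=1 -> matches Calculus
  - enrollment 4 (Eli): course_id=4 -> matches Physics
All 4 rows appear; 2 have NULL course.

SQL:
SELECT a.student, b.title AS course
FROM enrollments a
LEFT JOIN courses b ON a.course_id = b.id

Result:
student | course  
--------+---------
Julia   | NULL    
Dave    | NULL    
George  | Calculus
Eli     | Physics 


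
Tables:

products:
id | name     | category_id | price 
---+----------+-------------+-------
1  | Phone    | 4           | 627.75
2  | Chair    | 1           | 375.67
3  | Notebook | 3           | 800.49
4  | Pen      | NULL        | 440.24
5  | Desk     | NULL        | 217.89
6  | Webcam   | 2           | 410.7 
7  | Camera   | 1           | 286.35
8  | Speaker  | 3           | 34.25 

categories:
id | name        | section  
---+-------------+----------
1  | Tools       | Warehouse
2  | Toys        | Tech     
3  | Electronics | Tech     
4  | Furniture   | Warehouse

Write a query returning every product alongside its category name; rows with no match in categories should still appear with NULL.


LEFT JOIN keeps every row from products (the left table); where category_id has no match in categories, the category columns become NULL. Walk through each product:
  - product 1 (Phone): category_id=4 -> matches Furniture
  - product 2 (Chair): category_id=1 -> matches Tools
  - product 3 (Notebook): category_id=3 -> matches Electronics
  - product 4 (Pen): category_id=NULL, no match -> kept with NULL
  - product 5 (Desk): category_id=NULL, no match -> kept with NULL
  - product 6 (Webcam): category_id=2 -> matches Toys
  - product 7 (Camera): category_id=1 -> matches Tools
  - product 8 (Speaker): category_id=3 -> matches Electronics
All 8 rows appear; 2 have NULL category.

SQL:
SELECT a.name, b.name AS category
FROM products a
LEFT JOIN categories b ON a.category_id = b.id

Result:
name     | category   
---------+------------
Phone    | Furniture  
Chair    | Tools      
Notebook | Electronics
Pen      | NULL       
Desk     | NULL       
Webcam   | Toys       
Camera   | Tools      
Speaker  | Electronics


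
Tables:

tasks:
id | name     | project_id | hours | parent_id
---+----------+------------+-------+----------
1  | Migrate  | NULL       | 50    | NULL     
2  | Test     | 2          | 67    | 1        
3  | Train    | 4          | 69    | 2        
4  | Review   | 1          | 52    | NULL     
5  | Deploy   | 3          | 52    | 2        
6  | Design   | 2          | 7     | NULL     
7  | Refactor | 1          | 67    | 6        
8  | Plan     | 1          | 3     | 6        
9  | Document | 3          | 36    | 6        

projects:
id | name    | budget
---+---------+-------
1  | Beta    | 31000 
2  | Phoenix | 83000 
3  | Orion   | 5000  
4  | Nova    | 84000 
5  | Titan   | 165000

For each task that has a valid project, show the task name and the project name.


INNER JOIN keeps only tasks rows whose project_id matches an id in projects. Walk through each task:
  - task 1 (Migrate): project_id=NULL, no match -> dropped
  - task 2 (Test): project_id=2 -> matches Phoenix
  - task 3 (Train): project_id=4 -> matches Nova
  - task 4 (Review): project_id=1 -> matches Beta
  - task 5 (Deploy): project_id=3 -> matches Orion
  - task 6 (Design): project_id=2 -> matches Phoenix
  - task 7 (Refactor): project_id=1 -> matches Beta
  - task 8 (Plan): project_id=1 -> matches Beta
  - task 9 (Document): project_id=3 -> matches Orion
So 1 of 9 rows is dropped.

SQL:
SELECT a.name, b.name AS project
FROM tasks a
INNER JOIN projects b ON a.project_id = b.id

Result:
name     | project
---------+--------
Test     | Phoenix
Train    | Nova   
Review   | Beta   
Deploy   | Orion  
Design   | Phoenix
Refactor | Beta   
Plan     | Beta   
Document | Orion  


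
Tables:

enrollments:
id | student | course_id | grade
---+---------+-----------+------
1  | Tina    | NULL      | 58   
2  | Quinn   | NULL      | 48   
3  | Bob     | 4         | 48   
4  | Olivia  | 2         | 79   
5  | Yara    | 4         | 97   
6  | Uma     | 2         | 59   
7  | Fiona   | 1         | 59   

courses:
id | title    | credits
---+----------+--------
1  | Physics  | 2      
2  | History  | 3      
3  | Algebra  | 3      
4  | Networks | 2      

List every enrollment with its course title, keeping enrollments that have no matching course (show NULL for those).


LEFT JOIN keeps every row from enrollments (the left table); where course_id has no match in courses, the course columns become NULL. Walk through each enrollment:
  - enrollment 1 (Tina): course_id=NULL, no match -> kept with NULL
  - enrollment 2 (Quinn): course_id=NULL, no match -> kept with NULL
  - enrollment 3 (Bob): course_id=4 -> matches Networks
  - enrollment 4 (Olivia): course_id=2 -> matches History
  - enrollment 5 (Yara): course_id=4 -> matches Networks
  - enrollment 6 (Uma): course_id=2 -> matches History
  - enrollment 7 (Fiona): course_id=1 -> matches Physics
All 7 rows appear; 2 have NULL course.

SQL:
SELECT a.student, b.title AS course
FROM enrollments a
LEFT JOIN courses b ON a.course_id = b.id

Result:
student | course  
--------+---------
Tina    | NULL    
Quinn   | NULL    
Bob     | Networks
Olivia  | History 
Yara    | Networks
Uma     | History 
Fiona   | Physics 


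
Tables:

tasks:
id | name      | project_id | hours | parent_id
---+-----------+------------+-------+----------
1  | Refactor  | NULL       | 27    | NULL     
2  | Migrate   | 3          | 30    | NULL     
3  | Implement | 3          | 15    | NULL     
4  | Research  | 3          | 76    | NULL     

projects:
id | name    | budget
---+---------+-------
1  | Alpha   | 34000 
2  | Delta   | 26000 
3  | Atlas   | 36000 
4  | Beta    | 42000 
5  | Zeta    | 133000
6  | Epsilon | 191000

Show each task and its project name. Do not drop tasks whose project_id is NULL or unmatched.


LEFT JOIN keeps every row from tasks (the left table); where project_id has no match in projects, the project columns become NULL. Walk through each task:
  - task 1 (Refactor): project_id=NULL, no match -> kept with NULL
  - task 2 (Migrate): project_id=3 -> matches Atlas
  - task 3 (Implement): project_id=3 -> matches Atlas
  - task 4 (Research): project_id=3 -> matches Atlas
All 4 rows appear; 1 has NULL project.

SQL:
SELECT a.name, b.name AS project
FROM tasks a
LEFT JOIN projects b ON a.project_id = b.id

Result:
name      | project
----------+--------
Refactor  | NULL   
Migrate   | Atlas  
Implement | Atlas  
Research  | Atlas  


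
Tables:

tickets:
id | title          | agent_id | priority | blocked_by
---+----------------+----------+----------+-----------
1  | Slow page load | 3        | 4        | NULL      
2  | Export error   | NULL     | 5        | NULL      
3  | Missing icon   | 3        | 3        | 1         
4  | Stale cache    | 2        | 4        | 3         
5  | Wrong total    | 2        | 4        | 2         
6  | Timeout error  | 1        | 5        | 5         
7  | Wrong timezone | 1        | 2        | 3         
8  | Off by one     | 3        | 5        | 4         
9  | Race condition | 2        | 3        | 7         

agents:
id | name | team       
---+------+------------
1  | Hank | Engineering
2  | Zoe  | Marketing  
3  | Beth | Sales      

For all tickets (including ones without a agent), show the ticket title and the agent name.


LEFT JOIN keeps every row from tickets (the left table); where agent_id has no match in agents, the agent columns become NULL. Walk through each ticket:
  - ticket 1 (Slow page load): agent_id=3 -> matches Beth
  - ticket 2 (Export error): agent_id=NULL, no match -> kept with NULL
  - ticket 3 (Missing icon): agent_id=3 -> matches Beth
  - ticket 4 (Stale cache): agent_id=2 -> matches Zoe
  - ticket 5 (Wrong total): agent_id=2 -> matches Zoe
  - ticket 6 (Timeout error): agent_id=1 -> matches Hank
  - ticket 7 (Wrong timezone): agent_id=1 -> matches Hank
  - ticket 8 (Off by one): agent_id=3 -> matches Beth
  - ticket 9 (Race condition): agent_id=2 -> matches Zoe
All 9 rows appear; 1 has NULL agent.

SQL:
SELECT a.title, b.name AS agent
FROM tickets a
LEFT JOIN agents b ON a.agent_id = b.id

Result:
title          | agent
---------------+------
Slow page load | Beth 
Export error   | NULL 
Missing icon   | Beth 
Stale cache    | Zoe  
Wrong total    | Zoe  
Timeout error  | Hank 
Wrong timezone | Hank 
Off by one     | Beth 
Race condition | Zoe  


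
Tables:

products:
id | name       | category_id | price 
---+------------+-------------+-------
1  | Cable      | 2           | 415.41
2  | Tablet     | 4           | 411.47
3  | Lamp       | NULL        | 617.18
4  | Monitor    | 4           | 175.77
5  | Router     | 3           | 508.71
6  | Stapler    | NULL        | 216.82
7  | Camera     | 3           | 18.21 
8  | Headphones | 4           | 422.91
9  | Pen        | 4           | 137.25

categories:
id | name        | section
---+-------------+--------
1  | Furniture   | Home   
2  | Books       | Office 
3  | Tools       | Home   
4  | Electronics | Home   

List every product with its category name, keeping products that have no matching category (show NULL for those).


LEFT JOIN keeps every row from products (the left table); where category_id has no match in categories, the category columns become NULL. Walk through each product:
  - product 1 (Cable): category_id=2 -> matches Books
  - product 2 (Tablet): category_id=4 -> matches Electronics
  - product 3 (Lamp): category_id=NULL, no match -> kept with NULL
  - product 4 (Monitor): category_id=4 -> matches Electronics
  - product 5 (Router): category_id=3 -> matches Tools
  - product 6 (Stapler): category_id=NULL, no match -> kept with NULL
  - product 7 (Camera): category_id=3 -> matches Tools
  - product 8 (Headphones): category_id=4 -> matches Electronics
  - product 9 (Pen): category_id=4 -> matches Electronics
All 9 rows appear; 2 have NULL category.

SQL:
SELECT a.name, b.name AS category
FROM products a
LEFT JOIN categories b ON a.category_id = b.id

Result:
name       | category   
-----------+------------
Cable      | Books      
Tablet     | Electronics
Lamp       | NULL       
Monitor    | Electronics
Router     | Tools      
Stapler    | NULL       
Camera     | Tools      
Headphones | Electronics
Pen        | Electronics


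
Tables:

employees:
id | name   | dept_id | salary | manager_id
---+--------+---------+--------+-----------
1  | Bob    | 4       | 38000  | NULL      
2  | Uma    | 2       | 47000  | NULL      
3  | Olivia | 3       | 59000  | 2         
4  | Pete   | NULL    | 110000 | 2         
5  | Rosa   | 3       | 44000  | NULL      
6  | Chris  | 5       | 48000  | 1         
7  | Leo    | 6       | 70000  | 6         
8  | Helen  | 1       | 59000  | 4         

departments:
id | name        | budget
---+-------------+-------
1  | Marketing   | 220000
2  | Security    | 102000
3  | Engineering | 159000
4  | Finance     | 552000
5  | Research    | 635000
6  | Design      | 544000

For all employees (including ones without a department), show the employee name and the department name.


LEFT JOIN keeps every row from employees (the left table); where dept_id has no match in departments, the department columns become NULL. Walk through each employee:
  - employee 1 (Bob): dept_id=4 -> matches Finance
  - employee 2 (Uma): dept_id=2 -> matches Security
  - employee 3 (Olivia): dept_id=3 -> matches Engineering
  - employee 4 (Pete): dept_id=NULL, no match -> kept with NULL
  - employee 5 (Rosa): dept_id=3 -> matches Engineering
  - employee 6 (Chris): dept_id=5 -> matches Research
  - employee 7 (Leo): dept_id=6 -> matches Design
  - employee 8 (Helen): dept_id=1 -> matches Marketing
All 8 rows appear; 1 has NULL department.

SQL:
SELECT a.name, b.name AS department
FROM employees a
LEFT JOIN departments b ON a.dept_id = b.id

Result:
name   | department 
-------+------------
Bob    | Finance    
Uma    | Security   
Olivia | Engineering
Pete   | NULL       
Rosa   | Engineering
Chris  | Research   
Leo    | Design     
Helen  | Marketing  


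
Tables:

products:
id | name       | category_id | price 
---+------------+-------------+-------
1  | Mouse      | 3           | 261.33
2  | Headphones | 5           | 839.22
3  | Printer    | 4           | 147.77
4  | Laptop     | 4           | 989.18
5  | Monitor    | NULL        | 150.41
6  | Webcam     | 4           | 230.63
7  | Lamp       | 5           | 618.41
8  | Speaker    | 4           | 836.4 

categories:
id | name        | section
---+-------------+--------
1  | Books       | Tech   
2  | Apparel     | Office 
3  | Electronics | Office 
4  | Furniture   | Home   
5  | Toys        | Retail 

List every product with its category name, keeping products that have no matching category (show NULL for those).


LEFT JOIN keeps every row from products (the left table); where category_id has no match in categories, the category columns become NULL. Walk through each product:
  - product 1 (Mouse): category_id=3 -> matches Electronics
  - product 2 (Headphones): category_id=5 -> matches Toys
  - product 3 (Printer): category_id=4 -> matches Furniture
  - product 4 (Laptop): category_id=4 -> matches Furniture
  - product 5 (Monitor): category_id=NULL, no match -> kept with NULL
  - product 6 (Webcam): category_id=4 -> matches Furniture
  - product 7 (Lamp): category_id=5 -> matches Toys
  - product 8 (Speaker): category_id=4 -> matches Furniture
All 8 rows appear; 1 has NULL category.

SQL:
SELECT a.name, b.name AS category
FROM products a
LEFT JOIN categories b ON a.category_id = b.id

Result:
name       | category   
-----------+------------
Mouse      | Electronics
Headphones | Toys       
Printer    | Furniture  
Laptop     | Furniture  
Monitor    | NULL       
Webcam     | Furniture  
Lamp       | Toys       
Speaker    | Furniture  


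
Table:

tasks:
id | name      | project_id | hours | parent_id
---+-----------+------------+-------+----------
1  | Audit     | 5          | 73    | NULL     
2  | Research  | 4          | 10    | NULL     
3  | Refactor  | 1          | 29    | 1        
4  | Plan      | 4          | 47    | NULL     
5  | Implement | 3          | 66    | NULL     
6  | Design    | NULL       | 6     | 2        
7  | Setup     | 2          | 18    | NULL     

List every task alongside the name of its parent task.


This is a self-join: tasks is joined to a second copy of itself, matching each row's parent_id to another row's id. Use LEFT JOIN so rows with parent_id=NULL are kept.
  - task 1 (Audit): parent_id=NULL -> NULL
  - task 2 (Research): parent_id=NULL -> NULL
  - task 3 (Refactor): parent_id=1 -> Audit
  - task 4 (Plan): parent_id=NULL -> NULL
  - task 5 (Implement): parent_id=NULL -> NULL
  - task 6 (Design): parent_id=2 -> Research
  - task 7 (Setup): parent_id=NULL -> NULL

SQL:
SELECT a.name AS item, b.name AS parent
FROM tasks a
LEFT JOIN tasks b ON a.parent_id = b.id

Result:
item      | parent  
----------+---------
Audit     | NULL    
Research  | NULL    
Refactor  | Audit   
Plan      | NULL    
Implement | NULL    
Design    | Research
Setup     | NULL    


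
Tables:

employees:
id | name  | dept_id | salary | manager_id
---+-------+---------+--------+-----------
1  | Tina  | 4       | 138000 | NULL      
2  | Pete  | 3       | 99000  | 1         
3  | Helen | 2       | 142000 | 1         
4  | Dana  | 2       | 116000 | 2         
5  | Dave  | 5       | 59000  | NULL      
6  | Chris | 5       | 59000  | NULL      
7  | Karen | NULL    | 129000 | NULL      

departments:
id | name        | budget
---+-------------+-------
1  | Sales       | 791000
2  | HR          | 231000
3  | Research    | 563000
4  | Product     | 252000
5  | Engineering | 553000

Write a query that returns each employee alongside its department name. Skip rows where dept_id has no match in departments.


INNER JOIN keeps only employees rows whose dept_id matches an id in departments. Walk through each employee:
  - employee 1 (Tina): dept_id=4 -> matches Product
  - employee 2 (Pete): dept_id=3 -> matches Research
  - employee 3 (Helen): dept_id=2 -> matches HR
  - employee 4 (Dana): dept_id=2 -> matches HR
  - employee 5 (Dave): dept_id=5 -> matches Engineering
  - employee 6 (Chris): dept_id=5 -> matches Engineering
  - employee 7 (Karen): dept_id=NULL, no match -> dropped
So 1 of 7 rows is dropped.

SQL:
SELECT a.name, b.name AS department
FROM employees a
INNER JOIN departments b ON a.dept_id = b.id

Result:
name  | department 
------+------------
Tina  | Product    
Pete  | Research   
Helen | HR         
Dana  | HR         
Dave  | Engineering
Chris | Engineering


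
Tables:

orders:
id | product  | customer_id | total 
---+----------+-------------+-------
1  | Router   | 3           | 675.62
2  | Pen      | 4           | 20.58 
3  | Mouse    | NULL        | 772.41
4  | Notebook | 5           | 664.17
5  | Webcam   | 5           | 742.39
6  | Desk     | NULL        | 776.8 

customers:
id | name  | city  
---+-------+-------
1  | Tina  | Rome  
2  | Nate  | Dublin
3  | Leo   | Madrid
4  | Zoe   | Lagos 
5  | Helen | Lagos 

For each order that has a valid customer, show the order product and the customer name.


INNER JOIN keeps only orders rows whose customer_id matches an id in customers. Walk through each order:
  - order 1 (Router): customer_id=3 -> matches Leo
  - order 2 (Pen): customer_id=4 -> matches Zoe
  - order 3 (Mouse): customer_id=NULL, no match -> dropped
  - order 4 (Notebook): customer_id=5 -> matches Helen
  - order 5 (Webcam): customer_id=5 -> matches Helen
  - order 6 (Desk): customer_id=NULL, no match -> dropped
So 2 of 6 rows are dropped.

SQL:
SELECT a.product, b.name AS customer
FROM orders a
INNER JOIN customers b ON a.customer_id = b.id

Result:
product  | customer
---------+---------
Router   | Leo     
Pen      | Zoe     
Notebook | Helen   
Webcam   | Helen   


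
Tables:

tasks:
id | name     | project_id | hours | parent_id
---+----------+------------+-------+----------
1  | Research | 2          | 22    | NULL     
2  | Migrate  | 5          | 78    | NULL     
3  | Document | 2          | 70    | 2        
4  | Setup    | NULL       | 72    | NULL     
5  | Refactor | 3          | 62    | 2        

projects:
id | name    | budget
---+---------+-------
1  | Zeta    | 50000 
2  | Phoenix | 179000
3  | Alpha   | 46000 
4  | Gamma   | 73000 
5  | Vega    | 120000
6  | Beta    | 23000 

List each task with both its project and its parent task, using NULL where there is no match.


Two LEFT JOINs from the same base table tasks: one to projects via project_id, one to tasks itself via parent_id. Both are LEFT so every task is preserved.
Match against projects:
  - task 1 (Research): project_id=2 -> matches Phoenix
  - task 2 (Migrate): project_id=5 -> matches Vega
  - task 3 (Document): project_id=2 -> matches Phoenix
  - task 4 (Setup): project_id=NULL, no match -> kept with NULL
  - task 5 (Refactor): project_id=3 -> matches Alpha
Match against tasks (self):
  - task 1 (Research): parent_id=NULL -> NULL
  - task 2 (Migrate): parent_id=NULL -> NULL
  - task 3 (Document): parent_id=2 -> Migrate
  - task 4 (Setup): parent_id=NULL -> NULL
  - task 5 (Refactor): parent_id=2 -> Migrate

SQL:
SELECT a.name, b.name AS project, c.name AS parent
FROM tasks a
LEFT JOIN projects b ON a.project_id = b.id
LEFT JOIN tasks c ON a.parent_id = c.id

Result:
name     | project | parent 
---------+---------+--------
Research | Phoenix | NULL   
Migrate  | Vega    | NULL   
Document | Phoenix | Migrate
Setup    | NULL    | NULL   
Refactor | Alpha   | Migrate


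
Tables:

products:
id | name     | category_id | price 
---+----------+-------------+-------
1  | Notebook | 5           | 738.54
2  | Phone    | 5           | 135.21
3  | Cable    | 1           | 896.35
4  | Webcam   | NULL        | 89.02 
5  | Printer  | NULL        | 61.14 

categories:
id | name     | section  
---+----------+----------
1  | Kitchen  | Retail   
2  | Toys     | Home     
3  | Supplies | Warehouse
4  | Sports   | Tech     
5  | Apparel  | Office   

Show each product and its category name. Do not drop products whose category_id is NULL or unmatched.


LEFT JOIN keeps every row from products (the left table); where category_id has no match in categories, the category columns become NULL. Walk through each product:
  - product 1 (Notebook): category_id=5 -> matches Apparel
  - product 2 (Phone): category_id=5 -> matches Apparel
  - product 3 (Cable): category_id=1 -> matches Kitchen
  - product 4 (Webcam): category_id=NULL, no match -> kept with NULL
  - product 5 (Printer): category_id=NULL, no match -> kept with NULL
All 5 rows appear; 2 have NULL category.

SQL:
SELECT a.name, b.name AS category
FROM products a
LEFT JOIN categories b ON a.category_id = b.id

Result:
name     | category
---------+---------
Notebook | Apparel 
Phone    | Apparel 
Cable    | Kitchen 
Webcam   | NULL    
Printer  | NULL    


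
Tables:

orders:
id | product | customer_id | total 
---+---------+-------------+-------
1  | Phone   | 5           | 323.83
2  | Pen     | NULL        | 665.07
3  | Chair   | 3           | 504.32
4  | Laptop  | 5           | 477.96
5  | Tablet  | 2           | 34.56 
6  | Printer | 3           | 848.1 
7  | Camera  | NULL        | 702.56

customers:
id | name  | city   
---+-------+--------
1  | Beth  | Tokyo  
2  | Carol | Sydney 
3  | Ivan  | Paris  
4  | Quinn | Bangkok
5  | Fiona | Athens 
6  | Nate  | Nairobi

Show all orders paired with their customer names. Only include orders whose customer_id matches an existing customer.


INNER JOIN keeps only orders rows whose customer_id matches an id in customers. Walk through each order:
  - order 1 (Phone): customer_id=5 -> matches Fiona
  - order 2 (Pen): customer_id=NULL, no match -> dropped
  - order 3 (Chair): customer_id=3 -> matches Ivan
  - order 4 (Laptop): customer_id=5 -> matches Fiona
  - order 5 (Tablet): customer_id=2 -> matches Carol
  - order 6 (Printer): customer_id=3 -> matches Ivan
  - order 7 (Camera): customer_id=NULL, no match -> dropped
So 2 of 7 rows are dropped.

SQL:
SELECT a.product, b.name AS customer
FROM orders a
INNER JOIN customers b ON a.customer_id = b.id

Result:
product | customer
--------+---------
Phone   | Fiona   
Chair   | Ivan    
Laptop  | Fiona   
Tablet  | Carol   
Printer | Ivan    


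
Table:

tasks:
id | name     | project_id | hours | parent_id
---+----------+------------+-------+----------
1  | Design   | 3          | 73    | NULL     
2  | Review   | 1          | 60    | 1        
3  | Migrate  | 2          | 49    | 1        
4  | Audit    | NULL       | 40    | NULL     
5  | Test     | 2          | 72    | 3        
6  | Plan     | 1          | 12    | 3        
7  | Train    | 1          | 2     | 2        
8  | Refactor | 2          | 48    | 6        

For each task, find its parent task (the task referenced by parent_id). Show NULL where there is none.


This is a self-join: tasks is joined to a second copy of itself, matching each row's parent_id to another row's id. Use LEFT JOIN so rows with parent_id=NULL are kept.
  - task 1 (Design): parent_id=NULL -> NULL
  - task 2 (Review): parent_id=1 -> Design
  - task 3 (Migrate): parent_id=1 -> Design
  - task 4 (Audit): parent_id=NULL -> NULL
  - task 5 (Test): parent_id=3 -> Migrate
  - task 6 (Plan): parent_id=3 -> Migrate
  - task 7 (Train): parent_id=2 -> Review
  - task 8 (Refactor): parent_id=6 -> Plan

SQL:
SELECT a.name AS item, b.name AS parent
FROM tasks a
LEFT JOIN tasks b ON a.parent_id = b.id

Result:
item     | parent 
---------+--------
Design   | NULL   
Review   | Design 
Migrate  | Design 
Audit    | NULL   
Test     | Migrate
Plan     | Migrate
Train    | Review 
Refactor | Plan   


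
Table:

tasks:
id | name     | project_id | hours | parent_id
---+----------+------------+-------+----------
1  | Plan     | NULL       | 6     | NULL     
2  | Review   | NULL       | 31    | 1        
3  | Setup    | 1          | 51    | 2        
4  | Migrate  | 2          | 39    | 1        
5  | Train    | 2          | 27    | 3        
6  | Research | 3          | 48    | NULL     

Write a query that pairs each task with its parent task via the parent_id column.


This is a self-join: tasks is joined to a second copy of itself, matching each row's parent_id to another row's id. Use LEFT JOIN so rows with parent_id=NULL are kept.
  - task 1 (Plan): parent_id=NULL -> NULL
  - task 2 (Review): parent_id=1 -> Plan
  - task 3 (Setup): parent_id=2 -> Review
  - task 4 (Migrate): parent_id=1 -> Plan
  - task 5 (Train): parent_id=3 -> Setup
  - task 6 (Research): parent_id=NULL -> NULL

SQL:
SELECT a.name AS item, b.name AS parent
FROM tasks a
LEFT JOIN tasks b ON a.parent_id = b.id

Result:
item     | parent
---------+-------
Plan     | NULL  
Review   | Plan  
Setup    | Review
Migrate  | Plan  
Train    | Setup 
Research | NULL  


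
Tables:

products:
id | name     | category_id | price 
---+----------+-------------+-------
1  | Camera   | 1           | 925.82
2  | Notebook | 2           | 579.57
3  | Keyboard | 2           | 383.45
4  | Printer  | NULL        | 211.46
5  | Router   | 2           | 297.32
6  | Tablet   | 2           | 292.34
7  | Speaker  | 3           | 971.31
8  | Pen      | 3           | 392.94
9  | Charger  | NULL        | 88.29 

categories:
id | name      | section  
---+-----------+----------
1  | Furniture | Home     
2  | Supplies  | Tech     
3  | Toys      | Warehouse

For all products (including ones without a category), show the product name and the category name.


LEFT JOIN keeps every row from products (the left table); where category_id has no match in categories, the category columns become NULL. Walk through each product:
  - product 1 (Camera): category_id=1 -> matches Furniture
  - product 2 (Notebook): category_id=2 -> matches Supplies
  - product 3 (Keyboard): category_id=2 -> matches Supplies
  - product 4 (Printer): category_id=NULL, no match -> kept with NULL
  - product 5 (Router): category_id=2 -> matches Supplies
  - product 6 (Tablet): category_id=2 -> matches Supplies
  - product 7 (Speaker): category_id=3 -> matches Toys
  - product 8 (Pen): category_id=3 -> matches Toys
  - product 9 (Charger): category_id=NULL, no match -> kept with NULL
All 9 rows appear; 2 have NULL category.

SQL:
SELECT a.name, b.name AS category
FROM products a
LEFT JOIN categories b ON a.category_id = b.id

Result:
name     | category 
---------+----------
Camera   | Furniture
Notebook | Supplies 
Keyboard | Supplies 
Printer  | NULL     
Router   | Supplies 
Tablet   | Supplies 
Speaker  | Toys     
Pen      | Toys     
Charger  | NULL     


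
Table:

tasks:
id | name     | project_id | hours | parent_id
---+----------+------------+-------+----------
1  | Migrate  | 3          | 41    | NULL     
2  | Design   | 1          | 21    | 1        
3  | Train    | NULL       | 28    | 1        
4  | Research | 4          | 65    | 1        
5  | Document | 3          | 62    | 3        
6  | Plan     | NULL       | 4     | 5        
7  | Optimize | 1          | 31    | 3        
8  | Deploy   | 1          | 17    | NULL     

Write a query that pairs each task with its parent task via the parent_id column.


This is a self-join: tasks is joined to a second copy of itself, matching each row's parent_id to another row's id. Use LEFT JOIN so rows with parent_id=NULL are kept.
  - task 1 (Migrate): parent_id=NULL -> NULL
  - task 2 (Design): parent_id=1 -> Migrate
  - task 3 (Train): parent_id=1 -> Migrate
  - task 4 (Research): parent_id=1 -> Migrate
  - task 5 (Document): parent_id=3 -> Train
  - task 6 (Plan): parent_id=5 -> Document
  - task 7 (Optimize): parent_id=3 -> Train
  - task 8 (Deploy): parent_id=NULL -> NULL

SQL:
SELECT a.name AS item, b.name AS parent
FROM tasks a
LEFT JOIN tasks b ON a.parent_id = b.id

Result:
item     | parent  
---------+---------
Migrate  | NULL    
Design   | Migrate 
Train    | Migrate 
Research | Migrate 
Document | Train   
Plan     | Document
Optimize | Train   
Deploy   | NULL    


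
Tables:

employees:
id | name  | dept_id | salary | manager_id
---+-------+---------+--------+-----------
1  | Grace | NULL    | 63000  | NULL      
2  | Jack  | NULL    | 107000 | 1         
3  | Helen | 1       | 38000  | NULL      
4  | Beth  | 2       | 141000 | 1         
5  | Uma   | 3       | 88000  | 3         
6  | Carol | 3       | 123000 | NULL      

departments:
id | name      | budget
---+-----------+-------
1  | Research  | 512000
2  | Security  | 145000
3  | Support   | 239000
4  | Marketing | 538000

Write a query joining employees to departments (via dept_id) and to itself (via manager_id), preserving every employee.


Two LEFT JOINs from the same base table employees: one to departments via dept_id, one to employees itself via manager_id. Both are LEFT so every employee is preserved.
Match against departments:
  - employee 1 (Grace): dept_id=NULL, no match -> kept with NULL
  - employee 2 (Jack): dept_id=NULL, no match -> kept with NULL
  - employee 3 (Helen): dept_id=1 -> matches Research
  - employee 4 (Beth): dept_id=2 -> matches Security
  - employee 5 (Uma): dept_id=3 -> matches Support
  - employee 6 (Carol): dept_id=3 -> matches Support
Match against employees (self):
  - employee 1 (Grace): manager_id=NULL -> NULL
  - employee 2 (Jack): manager_id=1 -> Grace
  - employee 3 (Helen): manager_id=NULL -> NULL
  - employee 4 (Beth): manager_id=1 -> Grace
  - employee 5 (Uma): manager_id=3 -> Helen
  - employee 6 (Carol): manager_id=NULL -> NULL

SQL:
SELECT a.name, b.name AS department, c.name AS manager
FROM employees a
LEFT JOIN departments b ON a.dept_id = b.id
LEFT JOIN employees c ON a.manager_id = c.id

Result:
name  | department | manager
------+------------+--------
Grace | NULL       | NULL   
Jack  | NULL       | Grace  
Helen | Research   | NULL   
Beth  | Security   | Grace  
Uma   | Support    | Helen  
Carol | Support    | NULL   


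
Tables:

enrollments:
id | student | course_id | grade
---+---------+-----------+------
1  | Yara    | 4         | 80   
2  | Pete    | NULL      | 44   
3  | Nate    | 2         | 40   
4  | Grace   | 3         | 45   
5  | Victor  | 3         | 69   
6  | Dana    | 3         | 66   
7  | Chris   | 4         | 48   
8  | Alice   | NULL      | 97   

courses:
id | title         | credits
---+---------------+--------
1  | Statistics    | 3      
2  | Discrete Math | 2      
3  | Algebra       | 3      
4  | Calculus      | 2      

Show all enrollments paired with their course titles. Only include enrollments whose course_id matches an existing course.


INNER JOIN keeps only enrollments rows whose course_id matches an id in courses. Walk through each enrollment:
  - enrollment 1 (Yara): course_id=4 -> matches Calculus
  - enrollment 2 (Pete): course_id=NULL, no match -> dropped
  - enrollment 3 (Nate): course_id=2 -> matches Discrete Math
  - enrollment 4 (Grace): course_id=3 -> matches Algebra
  - enrollment 5 (Victor): course_id=3 -> matches Algebra
  - enrollment 6 (Dana): course_id=3 -> matches Algebra
  - enrollment 7 (Chris): course_id=4 -> matches Calculus
  - enrollment 8 (Alice): course_id=NULL, no match -> dropped
So 2 of 8 rows are dropped.

SQL:
SELECT a.student, b.title AS course
FROM enrollments a
INNER JOIN courses b ON a.course_id = b.id

Result:
student | course       
--------+--------------
Yara    | Calculus     
Nate    | Discrete Math
Grace   | Algebra      
Victor  | Algebra      
Dana    | Algebra      
Chris   | Calculus     


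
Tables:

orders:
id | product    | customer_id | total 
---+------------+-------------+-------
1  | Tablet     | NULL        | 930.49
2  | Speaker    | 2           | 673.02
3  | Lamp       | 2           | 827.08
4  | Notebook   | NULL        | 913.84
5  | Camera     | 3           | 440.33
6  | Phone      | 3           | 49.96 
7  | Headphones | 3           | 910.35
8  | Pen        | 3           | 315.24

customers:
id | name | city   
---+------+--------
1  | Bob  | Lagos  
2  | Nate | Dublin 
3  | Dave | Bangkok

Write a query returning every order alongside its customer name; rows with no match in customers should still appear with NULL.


LEFT JOIN keeps every row from orders (the left table); where customer_id has no match in customers, the customer columns become NULL. Walk through each order:
  - order 1 (Tablet): customer_id=NULL, no match -> kept with NULL
  - order 2 (Speaker): customer_id=2 -> matches Nate
  - order 3 (Lamp): customer_id=2 -> matches Nate
  - order 4 (Notebook): customer_id=NULL, no match -> kept with NULL
  - order 5 (Camera): customer_id=3 -> matches Dave
  - order 6 (Phone): customer_id=3 -> matches Dave
  - order 7 (Headphones): customer_id=3 -> matches Dave
  - order 8 (Pen): customer_id=3 -> matches Dave
All 8 rows appear; 2 have NULL customer.

SQL:
SELECT a.product, b.name AS customer
FROM orders a
LEFT JOIN customers b ON a.customer_id = b.id

Result:
product    | customer
-----------+---------
Tablet     | NULL    
Speaker    | Nate    
Lamp       | Nate    
Notebook   | NULL    
Camera     | Dave    
Phone      | Dave    
Headphones | Dave    
Pen        | Dave    


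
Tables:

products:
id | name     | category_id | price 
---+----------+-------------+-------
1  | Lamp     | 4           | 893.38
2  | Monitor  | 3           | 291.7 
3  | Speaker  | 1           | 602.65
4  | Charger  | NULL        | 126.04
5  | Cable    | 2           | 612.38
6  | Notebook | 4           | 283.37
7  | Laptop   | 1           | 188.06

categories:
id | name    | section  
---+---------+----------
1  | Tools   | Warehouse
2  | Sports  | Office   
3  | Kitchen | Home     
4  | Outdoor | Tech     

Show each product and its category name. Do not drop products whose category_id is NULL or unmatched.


LEFT JOIN keeps every row from products (the left table); where category_id has no match in categories, the category columns become NULL. Walk through each product:
  - product 1 (Lamp): category_id=4 -> matches Outdoor
  - product 2 (Monitor): category_id=3 -> matches Kitchen
  - product 3 (Speaker): category_id=1 -> matches Tools
  - product 4 (Charger): category_id=NULL, no match -> kept with NULL
  - product 5 (Cable): category_id=2 -> matches Sports
  - product 6 (Notebook): category_id=4 -> matches Outdoor
  - product 7 (Laptop): category_id=1 -> matches Tools
All 7 rows appear; 1 has NULL category.

SQL:
SELECT a.name, b.name AS category
FROM products a
LEFT JOIN categories b ON a.category_id = b.id

Result:
name     | category
---------+---------
Lamp     | Outdoor 
Monitor  | Kitchen 
Speaker  | Tools   
Charger  | NULL    
Cable    | Sports  
Notebook | Outdoor 
Laptop   | Tools   


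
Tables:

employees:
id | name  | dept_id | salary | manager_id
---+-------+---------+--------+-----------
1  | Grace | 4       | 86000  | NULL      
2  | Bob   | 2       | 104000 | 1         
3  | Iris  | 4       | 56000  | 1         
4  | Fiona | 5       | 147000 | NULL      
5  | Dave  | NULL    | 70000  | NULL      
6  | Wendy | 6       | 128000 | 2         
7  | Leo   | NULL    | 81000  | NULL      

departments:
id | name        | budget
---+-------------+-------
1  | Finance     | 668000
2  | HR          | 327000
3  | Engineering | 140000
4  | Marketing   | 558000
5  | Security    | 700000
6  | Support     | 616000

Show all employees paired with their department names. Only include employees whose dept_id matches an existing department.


INNER JOIN keeps only employees rows whose dept_id matches an id in departments. Walk through each employee:
  - employee 1 (Grace): dept_id=4 -> matches Marketing
  - employee 2 (Bob): dept_id=2 -> matches HR
  - employee 3 (Iris): dept_id=4 -> matches Marketing
  - employee 4 (Fiona): dept_id=5 -> matches Security
  - employee 5 (Dave): dept_id=NULL, no match -> dropped
  - employee 6 (Wendy): dept_id=6 -> matches Support
  - employee 7 (Leo): dept_id=NULL, no match -> dropped
So 2 of 7 rows are dropped.

SQL:
SELECT a.name, b.name AS department
FROM employees a
INNER JOIN departments b ON a.dept_id = b.id

Result:
name  | department
------+-----------
Grace | Marketing 
Bob   | HR        
Iris  | Marketing 
Fiona | Security  
Wendy | Support   


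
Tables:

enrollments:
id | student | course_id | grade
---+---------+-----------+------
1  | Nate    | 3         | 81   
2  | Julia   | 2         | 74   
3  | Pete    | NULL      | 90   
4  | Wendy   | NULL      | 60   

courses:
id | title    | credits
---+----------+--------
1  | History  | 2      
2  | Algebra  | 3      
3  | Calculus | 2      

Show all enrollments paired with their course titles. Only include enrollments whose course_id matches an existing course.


INNER JOIN keeps only enrollments rows whose course_id matches an id in courses. Walk through each enrollment:
  - enrollment 1 (Nate): course_id=3 -> matches Calculus
  - enrollment 2 (Julia): course_id=2 -> matches Algebra
  - enrollment 3 (Pete): course_id=NULL, no match -> dropped
  - enrollment 4 (Wendy): course_id=NULL, no match -> dropped
So 2 of 4 rows are dropped.

SQL:
SELECT a.student, b.title AS course
FROM enrollments a
INNER JOIN courses b ON a.course_id = b.id

Result:
student | course  
--------+---------
Nate    | Calculus
Julia   | Algebra 
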